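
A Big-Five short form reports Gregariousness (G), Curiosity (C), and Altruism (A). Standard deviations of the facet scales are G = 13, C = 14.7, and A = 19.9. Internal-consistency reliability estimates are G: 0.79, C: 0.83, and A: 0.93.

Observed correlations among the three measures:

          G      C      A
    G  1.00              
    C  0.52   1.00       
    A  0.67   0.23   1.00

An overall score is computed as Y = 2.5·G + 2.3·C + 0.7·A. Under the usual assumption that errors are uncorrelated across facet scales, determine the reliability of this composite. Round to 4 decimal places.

Var(Y) = 2.5²·13² + 2.3²·14.7² + 0.7²·19.9² + 2·[5.75·13·14.7·0.52 + 1.75·13·19.9·0.67 + 1.61·14.7·19.9·0.23] = 2393.41 + 1966.08 = 4359.49.
Under uncorrelated errors the observed covariances equal the true-score covariances, so only the own-variance terms attenuate.
True-score variance = [2.5²·13²·0.79 + 2.3²·14.7²·0.83 + 0.7²·19.9²·0.93] + 1966.08 = 1963.69 + 1966.08 = 3929.76.
Reliability = 3929.76 / 4359.49 = 0.9014.

0.9014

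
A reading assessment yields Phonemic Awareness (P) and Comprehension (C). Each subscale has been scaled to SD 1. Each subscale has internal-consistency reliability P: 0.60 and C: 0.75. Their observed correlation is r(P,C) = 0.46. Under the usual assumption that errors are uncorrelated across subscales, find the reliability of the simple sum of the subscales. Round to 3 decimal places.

0.777

Var(P+C) = 2 + 2·[0.46] = 2 + 0.92 = 2.92.
With uncorrelated errors the cross-covariances are all true-score covariance, so they carry over unchanged; only the diagonal terms shrink to ρᵢσᵢ².
True-score variance = [0.60 + 0.75] + 0.92 = 1.35 + 0.92 = 2.27.
Reliability = 2.27 / 2.92 = 0.777.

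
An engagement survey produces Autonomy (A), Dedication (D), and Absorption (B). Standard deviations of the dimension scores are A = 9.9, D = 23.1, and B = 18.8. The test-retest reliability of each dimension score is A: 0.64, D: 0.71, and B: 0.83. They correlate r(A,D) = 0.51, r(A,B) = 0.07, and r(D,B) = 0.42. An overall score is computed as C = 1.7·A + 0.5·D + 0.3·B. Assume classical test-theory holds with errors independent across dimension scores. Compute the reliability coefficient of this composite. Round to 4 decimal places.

0.7956

Var(C) = 1.7²·9.9² + 0.5²·23.1² + 0.3²·18.8² + 2·[0.85·9.9·23.1·0.51 + 0.51·9.9·18.8·0.07 + 0.15·23.1·18.8·0.42] = 448.461 + 266.282 = 714.743.
Because errors are independent across components, Cov(Tᵢ,Tⱼ) = Cov(Xᵢ,Xⱼ); the off-diagonal part of the true-score variance is the same as above.
True-score variance = [1.7²·9.9²·0.64 + 0.5²·23.1²·0.71 + 0.3²·18.8²·0.83] + 266.282 = 302.397 + 266.282 = 568.68.
Reliability = 568.68 / 714.743 = 0.7956.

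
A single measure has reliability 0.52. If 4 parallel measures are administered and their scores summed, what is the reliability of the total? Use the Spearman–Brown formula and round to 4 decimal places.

ρ_k = kρ / (1 + (k−1)ρ) = 4·0.52 / (1 + 3·0.52) = 2.080 / 2.560 = 0.8125.

0.8125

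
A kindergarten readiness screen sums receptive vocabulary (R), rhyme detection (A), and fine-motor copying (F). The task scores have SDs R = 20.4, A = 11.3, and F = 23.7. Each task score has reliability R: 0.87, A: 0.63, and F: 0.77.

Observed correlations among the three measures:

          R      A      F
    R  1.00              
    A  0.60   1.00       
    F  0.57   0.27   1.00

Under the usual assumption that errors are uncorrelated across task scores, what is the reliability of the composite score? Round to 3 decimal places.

Var(R+A+F) = 20.4² + 11.3² + 23.7² + 2·[20.4·11.3·0.60 + 20.4·23.7·0.57 + 11.3·23.7·0.27] = 1105.54 + 972.409 = 2077.95.
Under uncorrelated errors the observed covariances equal the true-score covariances, so only the own-variance terms attenuate.
True-score variance = [20.4²·0.87 + 11.3²·0.63 + 23.7²·0.77] + 972.409 = 875.005 + 972.409 = 1847.41.
Reliability = 1847.41 / 2077.95 = 0.889.

0.889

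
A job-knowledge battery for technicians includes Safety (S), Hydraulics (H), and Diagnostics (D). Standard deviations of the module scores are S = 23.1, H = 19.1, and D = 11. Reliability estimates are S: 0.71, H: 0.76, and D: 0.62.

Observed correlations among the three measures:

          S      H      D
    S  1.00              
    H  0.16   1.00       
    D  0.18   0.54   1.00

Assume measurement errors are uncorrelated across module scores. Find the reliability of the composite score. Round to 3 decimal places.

Var(S+H+D) = 23.1² + 19.1² + 11² + 2·[23.1·19.1·0.16 + 23.1·11·0.18 + 19.1·11·0.54] = 1019.42 + 459.571 = 1478.99.
Under uncorrelated errors the observed covariances equal the true-score covariances, so only the own-variance terms attenuate.
True-score variance = [23.1²·0.71 + 19.1²·0.76 + 11²·0.62] + 459.571 = 731.139 + 459.571 = 1190.71.
Reliability = 1190.71 / 1478.99 = 0.805.

0.805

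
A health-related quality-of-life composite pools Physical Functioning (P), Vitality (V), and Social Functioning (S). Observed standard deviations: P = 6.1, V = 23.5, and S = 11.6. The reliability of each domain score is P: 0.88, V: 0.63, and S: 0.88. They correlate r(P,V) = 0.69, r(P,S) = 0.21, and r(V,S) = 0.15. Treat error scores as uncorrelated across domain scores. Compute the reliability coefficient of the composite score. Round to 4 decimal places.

0.7823

Var(P+V+S) = 6.1² + 23.5² + 11.6² + 2·[6.1·23.5·0.69 + 6.1·11.6·0.21 + 23.5·11.6·0.15] = 724.02 + 309.322 = 1033.34.
Under uncorrelated errors the observed covariances equal the true-score covariances, so only the own-variance terms attenuate.
True-score variance = [6.1²·0.88 + 23.5²·0.63 + 11.6²·0.88] + 309.322 = 499.075 + 309.322 = 808.397.
Reliability = 808.397 / 1033.34 = 0.7823.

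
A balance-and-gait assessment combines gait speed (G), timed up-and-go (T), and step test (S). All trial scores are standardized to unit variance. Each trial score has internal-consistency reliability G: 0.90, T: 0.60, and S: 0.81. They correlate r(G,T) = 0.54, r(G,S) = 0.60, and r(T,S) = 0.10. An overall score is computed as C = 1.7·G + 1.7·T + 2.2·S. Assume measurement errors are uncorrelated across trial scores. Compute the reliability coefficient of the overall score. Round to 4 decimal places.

Var(C) = 1.7² + 1.7² + 2.2² + 2·[2.89·0.54 + 3.74·0.60 + 3.74·0.10] = 10.62 + 8.3572 = 18.9772.
Under uncorrelated errors the observed covariances equal the true-score covariances, so only the own-variance terms attenuate.
True-score variance = [1.7²·0.90 + 1.7²·0.60 + 2.2²·0.81] + 8.3572 = 8.2554 + 8.3572 = 16.6126.
Reliability = 16.6126 / 18.9772 = 0.8754.

0.8754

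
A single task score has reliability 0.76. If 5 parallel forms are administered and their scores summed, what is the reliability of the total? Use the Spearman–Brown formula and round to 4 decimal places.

0.9406

ρ_k = kρ / (1 + (k−1)ρ) = 5·0.76 / (1 + 4·0.76) = 3.800 / 4.040 = 0.9406.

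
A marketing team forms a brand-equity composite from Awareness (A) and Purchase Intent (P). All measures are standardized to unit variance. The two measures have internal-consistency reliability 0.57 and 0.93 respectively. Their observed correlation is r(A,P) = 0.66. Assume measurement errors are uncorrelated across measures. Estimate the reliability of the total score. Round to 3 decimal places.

0.849

Var(A+P) = 2 + 2·[0.66] = 2 + 1.32 = 3.32.
Under uncorrelated errors the observed covariances equal the true-score covariances, so only the own-variance terms attenuate.
True-score variance = [0.57 + 0.93] + 1.32 = 1.5 + 1.32 = 2.82.
Reliability = 2.82 / 3.32 = 0.849.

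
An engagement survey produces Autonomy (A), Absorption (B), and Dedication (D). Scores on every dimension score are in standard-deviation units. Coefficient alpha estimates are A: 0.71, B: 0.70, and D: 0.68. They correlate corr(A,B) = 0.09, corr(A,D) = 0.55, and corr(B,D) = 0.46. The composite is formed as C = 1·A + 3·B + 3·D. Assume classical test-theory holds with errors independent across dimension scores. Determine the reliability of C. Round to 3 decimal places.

0.811

Var(C) = 1 + 3² + 3² + 2·[3·0.09 + 3·0.55 + 9·0.46] = 19 + 12.12 = 31.12.
With uncorrelated errors the cross-covariances are all true-score covariance, so they carry over unchanged; only the diagonal terms shrink to ρᵢσᵢ².
True-score variance = [0.71 + 3²·0.70 + 3²·0.68] + 12.12 = 13.13 + 12.12 = 25.25.
Reliability = 25.25 / 31.12 = 0.811.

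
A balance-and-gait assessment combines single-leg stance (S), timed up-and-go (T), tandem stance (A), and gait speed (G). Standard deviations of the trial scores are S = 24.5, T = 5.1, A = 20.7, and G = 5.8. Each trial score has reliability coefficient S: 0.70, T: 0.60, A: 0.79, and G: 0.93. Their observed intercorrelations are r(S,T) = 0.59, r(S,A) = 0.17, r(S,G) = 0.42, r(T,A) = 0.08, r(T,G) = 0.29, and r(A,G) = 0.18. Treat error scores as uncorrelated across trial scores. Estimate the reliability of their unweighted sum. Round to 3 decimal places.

Var(S+T+A+G) = 24.5² + 5.1² + 20.7² + 5.8² + 2·[24.5·5.1·0.59 + 24.5·20.7·0.17 + 24.5·5.8·0.42 + 5.1·20.7·0.08 + 5.1·5.8·0.29 + 20.7·5.8·0.18] = 1088.39 + 516.505 = 1604.9.
Because errors are independent across components, Cov(Tᵢ,Tⱼ) = Cov(Xᵢ,Xⱼ); the off-diagonal part of the true-score variance is the same as above.
True-score variance = [24.5²·0.70 + 5.1²·0.60 + 20.7²·0.79 + 5.8²·0.93] + 516.505 = 805.573 + 516.505 = 1322.08.
Reliability = 1322.08 / 1604.9 = 0.824.

0.824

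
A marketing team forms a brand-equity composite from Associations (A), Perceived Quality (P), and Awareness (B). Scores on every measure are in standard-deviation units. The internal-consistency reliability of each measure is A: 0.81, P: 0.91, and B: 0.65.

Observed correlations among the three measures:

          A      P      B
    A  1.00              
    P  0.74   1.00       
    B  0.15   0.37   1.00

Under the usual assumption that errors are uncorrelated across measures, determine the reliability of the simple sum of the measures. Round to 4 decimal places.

0.8859

Var(A+P+B) = 3 + 2·[0.74 + 0.15 + 0.37] = 3 + 2.52 = 5.52.
With uncorrelated errors the cross-covariances are all true-score covariance, so they carry over unchanged; only the diagonal terms shrink to ρᵢσᵢ².
True-score variance = [0.81 + 0.91 + 0.65] + 2.52 = 2.37 + 2.52 = 4.89.
Reliability = 4.89 / 5.52 = 0.8859.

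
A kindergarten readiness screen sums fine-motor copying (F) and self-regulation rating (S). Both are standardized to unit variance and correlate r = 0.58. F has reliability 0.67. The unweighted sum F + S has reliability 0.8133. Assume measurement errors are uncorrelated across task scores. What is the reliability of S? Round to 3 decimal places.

0.740

Var(F+S) = 2 + 2·0.58 = 3.160.
True-score variance = ρ_F + ρ_S + 2·0.58, so 0.8133 = (0.67 + ρ_S + 1.16) / 3.160.
ρ_S = 0.8133·3.160 − 0.67 − 1.16 = 0.740.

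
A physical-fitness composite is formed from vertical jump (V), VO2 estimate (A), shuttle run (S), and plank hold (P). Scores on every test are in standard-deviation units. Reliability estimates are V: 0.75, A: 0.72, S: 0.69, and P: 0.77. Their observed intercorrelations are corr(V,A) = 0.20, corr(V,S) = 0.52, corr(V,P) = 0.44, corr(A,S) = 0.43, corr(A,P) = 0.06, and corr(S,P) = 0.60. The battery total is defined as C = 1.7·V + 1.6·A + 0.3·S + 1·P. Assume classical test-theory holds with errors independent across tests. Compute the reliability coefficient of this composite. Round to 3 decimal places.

Var(C) = 1.7² + 1.6² + 0.3² + 1 + 2·[2.72·0.20 + 0.51·0.52 + 1.7·0.44 + 0.48·0.43 + 1.6·0.06 + 0.3·0.60] = 6.54 + 4.0792 = 10.6192.
With uncorrelated errors the cross-covariances are all true-score covariance, so they carry over unchanged; only the diagonal terms shrink to ρᵢσᵢ².
True-score variance = [1.7²·0.75 + 1.6²·0.72 + 0.3²·0.69 + 0.77] + 4.0792 = 4.8428 + 4.0792 = 8.922.
Reliability = 8.922 / 10.6192 = 0.840.

0.840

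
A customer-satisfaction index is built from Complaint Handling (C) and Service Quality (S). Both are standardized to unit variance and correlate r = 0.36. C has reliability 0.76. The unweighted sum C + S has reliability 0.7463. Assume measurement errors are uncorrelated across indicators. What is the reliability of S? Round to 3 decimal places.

0.550

Var(C+S) = 2 + 2·0.36 = 2.720.
True-score variance = ρ_C + ρ_S + 2·0.36, so 0.7463 = (0.76 + ρ_S + 0.72) / 2.720.
ρ_S = 0.7463·2.720 − 0.76 − 0.72 = 0.550.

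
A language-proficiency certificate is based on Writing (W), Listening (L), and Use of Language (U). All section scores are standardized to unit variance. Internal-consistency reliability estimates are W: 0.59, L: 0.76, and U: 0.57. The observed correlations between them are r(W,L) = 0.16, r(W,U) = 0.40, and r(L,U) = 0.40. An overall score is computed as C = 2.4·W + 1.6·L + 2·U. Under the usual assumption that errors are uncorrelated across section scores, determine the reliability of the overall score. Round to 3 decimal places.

Var(C) = 2.4² + 1.6² + 2² + 2·[3.84·0.16 + 4.8·0.40 + 3.2·0.40] = 12.32 + 7.6288 = 19.9488.
Under uncorrelated errors the observed covariances equal the true-score covariances, so only the own-variance terms attenuate.
True-score variance = [2.4²·0.59 + 1.6²·0.76 + 2²·0.57] + 7.6288 = 7.624 + 7.6288 = 15.2528.
Reliability = 15.2528 / 19.9488 = 0.765.

0.765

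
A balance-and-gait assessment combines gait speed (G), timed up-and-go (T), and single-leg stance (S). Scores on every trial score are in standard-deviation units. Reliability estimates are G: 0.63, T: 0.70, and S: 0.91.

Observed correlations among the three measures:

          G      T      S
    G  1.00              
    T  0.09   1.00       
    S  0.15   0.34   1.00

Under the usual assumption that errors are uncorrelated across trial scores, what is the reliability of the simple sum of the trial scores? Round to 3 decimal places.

Var(G+T+S) = 3 + 2·[0.09 + 0.15 + 0.34] = 3 + 1.16 = 4.16.
With uncorrelated errors the cross-covariances are all true-score covariance, so they carry over unchanged; only the diagonal terms shrink to ρᵢσᵢ².
True-score variance = [0.63 + 0.70 + 0.91] + 1.16 = 2.24 + 1.16 = 3.4.
Reliability = 3.4 / 4.16 = 0.817.

0.817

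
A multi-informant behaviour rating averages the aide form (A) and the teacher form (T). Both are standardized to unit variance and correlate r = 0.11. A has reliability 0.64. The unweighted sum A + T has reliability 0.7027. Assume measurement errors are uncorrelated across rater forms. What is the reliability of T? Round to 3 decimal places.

Var(A+T) = 2 + 2·0.11 = 2.220.
True-score variance = ρ_A + ρ_T + 2·0.11, so 0.7027 = (0.64 + ρ_T + 0.22) / 2.220.
ρ_T = 0.7027·2.220 − 0.64 − 0.22 = 0.700.

0.700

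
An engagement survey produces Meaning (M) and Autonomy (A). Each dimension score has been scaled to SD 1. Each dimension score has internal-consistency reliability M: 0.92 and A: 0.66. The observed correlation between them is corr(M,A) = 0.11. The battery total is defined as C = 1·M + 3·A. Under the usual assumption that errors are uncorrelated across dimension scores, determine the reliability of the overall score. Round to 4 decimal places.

0.7054

Var(C) = 1 + 3² + 2·[3·0.11] = 10 + 0.66 = 10.66.
With uncorrelated errors the cross-covariances are all true-score covariance, so they carry over unchanged; only the diagonal terms shrink to ρᵢσᵢ².
True-score variance = [0.92 + 3²·0.66] + 0.66 = 6.86 + 0.66 = 7.52.
Reliability = 7.52 / 10.66 = 0.7054.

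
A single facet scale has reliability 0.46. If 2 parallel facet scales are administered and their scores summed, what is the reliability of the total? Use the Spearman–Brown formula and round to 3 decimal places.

0.630

ρ_k = kρ / (1 + (k−1)ρ) = 2·0.46 / (1 + 1·0.46) = 0.920 / 1.460 = 0.630.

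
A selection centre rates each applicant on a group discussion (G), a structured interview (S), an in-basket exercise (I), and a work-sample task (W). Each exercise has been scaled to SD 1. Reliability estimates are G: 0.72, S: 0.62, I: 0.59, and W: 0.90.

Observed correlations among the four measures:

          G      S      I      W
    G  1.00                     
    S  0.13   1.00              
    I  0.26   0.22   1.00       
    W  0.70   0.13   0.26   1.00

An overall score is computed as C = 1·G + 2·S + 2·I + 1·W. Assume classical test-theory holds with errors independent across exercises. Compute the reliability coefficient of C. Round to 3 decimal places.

0.783

Var(C) = 1 + 2² + 2² + 1 + 2·[2·0.13 + 2·0.26 + 0.70 + 4·0.22 + 2·0.13 + 2·0.26] = 10 + 6.28 = 16.28.
Under uncorrelated errors the observed covariances equal the true-score covariances, so only the own-variance terms attenuate.
True-score variance = [0.72 + 2²·0.62 + 2²·0.59 + 0.90] + 6.28 = 6.46 + 6.28 = 12.74.
Reliability = 12.74 / 16.28 = 0.783.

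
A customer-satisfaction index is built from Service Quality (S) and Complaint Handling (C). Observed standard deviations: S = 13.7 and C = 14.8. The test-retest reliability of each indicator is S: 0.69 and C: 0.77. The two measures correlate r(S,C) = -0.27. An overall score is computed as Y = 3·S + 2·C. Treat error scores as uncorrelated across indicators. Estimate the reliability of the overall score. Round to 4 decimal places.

Var(Y) = 3²·13.7² + 2²·14.8² + 2·[6·13.7·14.8·(-0.27)] = 2565.37 − 656.942 = 1908.43.
With uncorrelated errors the cross-covariances are all true-score covariance, so they carry over unchanged; only the diagonal terms shrink to ρᵢσᵢ².
True-score variance = [3²·13.7²·0.69 + 2²·14.8²·0.77] − 656.942 = 1840.2 − 656.942 = 1183.26.
Reliability = 1183.26 / 1908.43 = 0.6200.

0.6200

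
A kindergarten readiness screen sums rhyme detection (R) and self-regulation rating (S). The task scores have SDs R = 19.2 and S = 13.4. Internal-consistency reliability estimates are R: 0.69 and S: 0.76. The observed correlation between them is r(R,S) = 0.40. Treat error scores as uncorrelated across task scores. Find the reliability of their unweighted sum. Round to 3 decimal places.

0.791

Var(R+S) = 19.2² + 13.4² + 2·[19.2·13.4·0.40] = 548.2 + 205.824 = 754.024.
Because errors are independent across components, Cov(Tᵢ,Tⱼ) = Cov(Xᵢ,Xⱼ); the off-diagonal part of the true-score variance is the same as above.
True-score variance = [19.2²·0.69 + 13.4²·0.76] + 205.824 = 390.827 + 205.824 = 596.651.
Reliability = 596.651 / 754.024 = 0.791.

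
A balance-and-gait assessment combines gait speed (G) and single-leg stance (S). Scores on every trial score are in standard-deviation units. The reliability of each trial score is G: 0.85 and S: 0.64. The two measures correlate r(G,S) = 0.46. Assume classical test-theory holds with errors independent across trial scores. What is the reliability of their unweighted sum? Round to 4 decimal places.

Var(G+S) = 2 + 2·[0.46] = 2 + 0.92 = 2.92.
Under uncorrelated errors the observed covariances equal the true-score covariances, so only the own-variance terms attenuate.
True-score variance = [0.85 + 0.64] + 0.92 = 1.49 + 0.92 = 2.41.
Reliability = 2.41 / 2.92 = 0.8253.

0.8253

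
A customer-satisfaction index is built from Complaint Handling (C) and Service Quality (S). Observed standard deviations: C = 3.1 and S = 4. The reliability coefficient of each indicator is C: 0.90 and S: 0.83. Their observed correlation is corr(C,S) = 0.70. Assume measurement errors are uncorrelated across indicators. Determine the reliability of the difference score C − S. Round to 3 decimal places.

Var(C−S) = 3.1² + 4² − 2·3.1·4·0.70 = 25.61 − 17.36 = 8.25.
With uncorrelated errors the cross-covariances are all true-score covariance, so they carry over unchanged; only the diagonal terms shrink to ρᵢσᵢ².
True-score variance = [3.1²·0.90 + 4²·0.83] − 17.36 = 21.929 − 17.36 = 4.569.
Reliability = 4.569 / 8.25 = 0.554.

0.554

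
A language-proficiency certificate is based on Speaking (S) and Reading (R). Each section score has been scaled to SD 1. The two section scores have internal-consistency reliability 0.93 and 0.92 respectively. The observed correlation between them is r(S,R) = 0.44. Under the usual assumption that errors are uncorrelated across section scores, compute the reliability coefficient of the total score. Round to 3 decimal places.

Var(S+R) = 2 + 2·[0.44] = 2 + 0.88 = 2.88.
Because errors are independent across components, Cov(Tᵢ,Tⱼ) = Cov(Xᵢ,Xⱼ); the off-diagonal part of the true-score variance is the same as above.
True-score variance = [0.93 + 0.92] + 0.88 = 1.85 + 0.88 = 2.73.
Reliability = 2.73 / 2.88 = 0.948.

0.948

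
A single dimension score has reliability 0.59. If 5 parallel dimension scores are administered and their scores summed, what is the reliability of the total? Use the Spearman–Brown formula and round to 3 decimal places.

ρ_k = kρ / (1 + (k−1)ρ) = 5·0.59 / (1 + 4·0.59) = 2.950 / 3.360 = 0.878.

0.878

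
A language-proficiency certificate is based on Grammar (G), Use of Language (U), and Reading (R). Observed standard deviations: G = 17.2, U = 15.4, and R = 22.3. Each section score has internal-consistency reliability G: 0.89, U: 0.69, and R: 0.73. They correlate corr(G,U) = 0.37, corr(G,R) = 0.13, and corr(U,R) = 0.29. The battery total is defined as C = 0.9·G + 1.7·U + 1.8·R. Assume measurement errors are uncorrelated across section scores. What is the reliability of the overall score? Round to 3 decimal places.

Var(C) = 0.9²·17.2² + 1.7²·15.4² + 1.8²·22.3² + 2·[1.53·17.2·15.4·0.37 + 1.62·17.2·22.3·0.13 + 3.06·15.4·22.3·0.29] = 2536.24 + 1070.95 = 3607.2.
Under uncorrelated errors the observed covariances equal the true-score covariances, so only the own-variance terms attenuate.
True-score variance = [0.9²·17.2²·0.89 + 1.7²·15.4²·0.69 + 1.8²·22.3²·0.73] + 1070.95 = 1862.38 + 1070.95 = 2933.34.
Reliability = 2933.34 / 3607.2 = 0.813.

0.813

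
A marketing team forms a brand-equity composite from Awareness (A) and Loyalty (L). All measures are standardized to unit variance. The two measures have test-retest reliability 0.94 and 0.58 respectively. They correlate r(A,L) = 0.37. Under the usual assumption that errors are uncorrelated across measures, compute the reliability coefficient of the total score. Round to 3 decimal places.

Var(A+L) = 2 + 2·[0.37] = 2 + 0.74 = 2.74.
With uncorrelated errors the cross-covariances are all true-score covariance, so they carry over unchanged; only the diagonal terms shrink to ρᵢσᵢ².
True-score variance = [0.94 + 0.58] + 0.74 = 1.52 + 0.74 = 2.26.
Reliability = 2.26 / 2.74 = 0.825.

0.825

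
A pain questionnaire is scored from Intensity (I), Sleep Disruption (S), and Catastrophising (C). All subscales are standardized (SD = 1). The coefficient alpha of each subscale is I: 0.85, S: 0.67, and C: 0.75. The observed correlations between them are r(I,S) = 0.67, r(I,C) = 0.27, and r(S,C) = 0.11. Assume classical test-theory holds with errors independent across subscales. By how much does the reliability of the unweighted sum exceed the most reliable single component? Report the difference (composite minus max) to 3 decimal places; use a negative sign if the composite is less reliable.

Var(sum) = 3 + 2.1 = 5.1; true-score variance = 2.27 + 2.1 = 4.37; composite reliability = 0.8569.
Max component reliability = 0.8500.
Difference = 0.8569 − 0.8500 = 0.007.

0.007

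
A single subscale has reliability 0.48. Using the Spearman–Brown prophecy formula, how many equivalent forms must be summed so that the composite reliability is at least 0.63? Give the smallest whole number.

k ≥ ρ*(1−ρ₁)/(ρ₁(1−ρ*)) = 0.63·0.52 / (0.48·0.37) = 1.845.
Smallest integer k = 2.

2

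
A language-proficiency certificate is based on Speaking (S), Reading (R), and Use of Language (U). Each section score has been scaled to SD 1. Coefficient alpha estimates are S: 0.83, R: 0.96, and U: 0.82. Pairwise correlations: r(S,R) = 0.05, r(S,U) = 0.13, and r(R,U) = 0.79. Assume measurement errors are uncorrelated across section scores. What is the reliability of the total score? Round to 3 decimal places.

Var(S+R+U) = 3 + 2·[0.05 + 0.13 + 0.79] = 3 + 1.94 = 4.94.
Because errors are independent across components, Cov(Tᵢ,Tⱼ) = Cov(Xᵢ,Xⱼ); the off-diagonal part of the true-score variance is the same as above.
True-score variance = [0.83 + 0.96 + 0.82] + 1.94 = 2.61 + 1.94 = 4.55.
Reliability = 4.55 / 4.94 = 0.921.

0.921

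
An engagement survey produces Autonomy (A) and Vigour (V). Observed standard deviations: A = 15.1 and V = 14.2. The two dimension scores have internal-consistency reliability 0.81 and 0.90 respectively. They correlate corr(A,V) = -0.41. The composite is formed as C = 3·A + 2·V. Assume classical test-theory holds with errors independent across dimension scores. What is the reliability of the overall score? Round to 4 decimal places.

0.7391

Var(C) = 3²·15.1² + 2²·14.2² + 2·[6·15.1·14.2·(-0.41)] = 2858.65 − 1054.95 = 1803.7.
Because errors are independent across components, Cov(Tᵢ,Tⱼ) = Cov(Xᵢ,Xⱼ); the off-diagonal part of the true-score variance is the same as above.
True-score variance = [3²·15.1²·0.81 + 2²·14.2²·0.90] − 1054.95 = 2388.1 − 1054.95 = 1333.15.
Reliability = 1333.15 / 1803.7 = 0.7391.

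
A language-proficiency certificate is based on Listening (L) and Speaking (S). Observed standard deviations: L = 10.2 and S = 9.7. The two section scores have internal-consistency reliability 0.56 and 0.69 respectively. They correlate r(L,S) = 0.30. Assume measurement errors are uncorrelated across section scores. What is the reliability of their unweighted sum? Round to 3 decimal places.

Var(L+S) = 10.2² + 9.7² + 2·[10.2·9.7·0.30] = 198.13 + 59.364 = 257.494.
Because errors are independent across components, Cov(Tᵢ,Tⱼ) = Cov(Xᵢ,Xⱼ); the off-diagonal part of the true-score variance is the same as above.
True-score variance = [10.2²·0.56 + 9.7²·0.69] + 59.364 = 123.184 + 59.364 = 182.548.
Reliability = 182.548 / 257.494 = 0.709.

0.709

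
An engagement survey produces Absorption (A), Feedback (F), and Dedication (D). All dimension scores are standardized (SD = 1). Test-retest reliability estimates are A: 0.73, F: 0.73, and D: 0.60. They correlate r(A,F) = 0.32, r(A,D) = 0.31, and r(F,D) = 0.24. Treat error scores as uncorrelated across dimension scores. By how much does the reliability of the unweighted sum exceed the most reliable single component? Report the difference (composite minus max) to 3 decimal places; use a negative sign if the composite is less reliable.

0.072

Var(sum) = 3 + 1.74 = 4.74; true-score variance = 2.06 + 1.74 = 3.8; composite reliability = 0.8017.
Max component reliability = 0.7300.
Difference = 0.8017 − 0.7300 = 0.072.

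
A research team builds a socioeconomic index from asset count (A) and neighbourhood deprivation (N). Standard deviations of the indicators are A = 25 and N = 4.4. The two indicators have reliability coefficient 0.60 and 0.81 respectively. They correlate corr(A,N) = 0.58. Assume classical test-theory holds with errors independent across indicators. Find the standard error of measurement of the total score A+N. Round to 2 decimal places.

Var(total) = 644.36 + 127.6 = 771.96.
True-score variance = 390.682 + 127.6 = 518.282, so reliability = 0.6714.
Error variance = 771.96 − 518.282 = 253.678; SEM = √253.678 = 15.93.

15.93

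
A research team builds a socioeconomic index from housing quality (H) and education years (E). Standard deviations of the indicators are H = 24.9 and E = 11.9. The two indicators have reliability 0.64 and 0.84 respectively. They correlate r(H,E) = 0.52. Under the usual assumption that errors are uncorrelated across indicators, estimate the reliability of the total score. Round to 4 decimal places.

Var(H+E) = 24.9² + 11.9² + 2·[24.9·11.9·0.52] = 761.62 + 308.162 = 1069.78.
Because errors are independent across components, Cov(Tᵢ,Tⱼ) = Cov(Xᵢ,Xⱼ); the off-diagonal part of the true-score variance is the same as above.
True-score variance = [24.9²·0.64 + 11.9²·0.84] + 308.162 = 515.759 + 308.162 = 823.921.
Reliability = 823.921 / 1069.78 = 0.7702.

0.7702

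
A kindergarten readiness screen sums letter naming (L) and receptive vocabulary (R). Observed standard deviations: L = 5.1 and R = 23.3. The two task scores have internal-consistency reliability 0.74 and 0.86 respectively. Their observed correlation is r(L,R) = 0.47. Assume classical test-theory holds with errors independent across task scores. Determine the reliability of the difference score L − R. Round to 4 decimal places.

0.8190

Var(L−R) = 5.1² + 23.3² − 2·5.1·23.3·0.47 = 568.9 − 111.7 = 457.2.
With uncorrelated errors the cross-covariances are all true-score covariance, so they carry over unchanged; only the diagonal terms shrink to ρᵢσᵢ².
True-score variance = [5.1²·0.74 + 23.3²·0.86] − 111.7 = 486.133 − 111.7 = 374.433.
Reliability = 374.433 / 457.2 = 0.8190.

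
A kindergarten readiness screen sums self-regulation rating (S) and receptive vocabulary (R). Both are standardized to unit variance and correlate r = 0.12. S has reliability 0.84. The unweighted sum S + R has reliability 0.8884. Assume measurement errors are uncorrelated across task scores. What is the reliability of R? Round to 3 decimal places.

0.910

Var(S+R) = 2 + 2·0.12 = 2.240.
True-score variance = ρ_S + ρ_R + 2·0.12, so 0.8884 = (0.84 + ρ_R + 0.24) / 2.240.
ρ_R = 0.8884·2.240 − 0.84 − 0.24 = 0.910.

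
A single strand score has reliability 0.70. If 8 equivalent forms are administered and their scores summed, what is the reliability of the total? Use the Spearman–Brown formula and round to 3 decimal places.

0.949

ρ_k = kρ / (1 + (k−1)ρ) = 8·0.70 / (1 + 7·0.70) = 5.600 / 5.900 = 0.949.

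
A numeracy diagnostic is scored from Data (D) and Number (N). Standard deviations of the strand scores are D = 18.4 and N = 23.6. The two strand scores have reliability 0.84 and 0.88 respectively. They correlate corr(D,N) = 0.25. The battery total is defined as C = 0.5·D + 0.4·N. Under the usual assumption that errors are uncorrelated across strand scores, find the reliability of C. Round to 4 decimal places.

Var(C) = 0.5²·18.4² + 0.4²·23.6² + 2·[0.2·18.4·23.6·0.25] = 173.754 + 43.424 = 217.178.
Because errors are independent across components, Cov(Tᵢ,Tⱼ) = Cov(Xᵢ,Xⱼ); the off-diagonal part of the true-score variance is the same as above.
True-score variance = [0.5²·18.4²·0.84 + 0.4²·23.6²·0.88] + 43.424 = 149.518 + 43.424 = 192.942.
Reliability = 192.942 / 217.178 = 0.8884.

0.8884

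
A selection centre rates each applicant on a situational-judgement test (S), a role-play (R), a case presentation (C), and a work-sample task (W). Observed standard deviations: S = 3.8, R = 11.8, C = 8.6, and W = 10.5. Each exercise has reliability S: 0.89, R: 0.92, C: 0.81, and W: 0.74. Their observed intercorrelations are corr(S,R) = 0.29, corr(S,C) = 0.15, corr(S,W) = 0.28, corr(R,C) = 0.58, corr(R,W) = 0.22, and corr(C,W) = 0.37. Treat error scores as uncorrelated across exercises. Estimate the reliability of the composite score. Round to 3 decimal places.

0.913

Var(S+R+C+W) = 3.8² + 11.8² + 8.6² + 10.5² + 2·[3.8·11.8·0.29 + 3.8·8.6·0.15 + 3.8·10.5·0.28 + 11.8·8.6·0.58 + 11.8·10.5·0.22 + 8.6·10.5·0.37] = 337.89 + 297.21 = 635.1.
With uncorrelated errors the cross-covariances are all true-score covariance, so they carry over unchanged; only the diagonal terms shrink to ρᵢσᵢ².
True-score variance = [3.8²·0.89 + 11.8²·0.92 + 8.6²·0.81 + 10.5²·0.74] + 297.21 = 282.445 + 297.21 = 579.655.
Reliability = 579.655 / 635.1 = 0.913.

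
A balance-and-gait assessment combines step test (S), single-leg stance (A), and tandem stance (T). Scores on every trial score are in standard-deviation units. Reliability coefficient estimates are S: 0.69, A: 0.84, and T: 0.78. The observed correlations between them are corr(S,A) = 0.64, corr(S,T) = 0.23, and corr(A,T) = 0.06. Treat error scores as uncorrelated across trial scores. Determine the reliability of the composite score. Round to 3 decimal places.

0.858

Var(S+A+T) = 3 + 2·[0.64 + 0.23 + 0.06] = 3 + 1.86 = 4.86.
Because errors are independent across components, Cov(Tᵢ,Tⱼ) = Cov(Xᵢ,Xⱼ); the off-diagonal part of the true-score variance is the same as above.
True-score variance = [0.69 + 0.84 + 0.78] + 1.86 = 2.31 + 1.86 = 4.17.
Reliability = 4.17 / 4.86 = 0.858.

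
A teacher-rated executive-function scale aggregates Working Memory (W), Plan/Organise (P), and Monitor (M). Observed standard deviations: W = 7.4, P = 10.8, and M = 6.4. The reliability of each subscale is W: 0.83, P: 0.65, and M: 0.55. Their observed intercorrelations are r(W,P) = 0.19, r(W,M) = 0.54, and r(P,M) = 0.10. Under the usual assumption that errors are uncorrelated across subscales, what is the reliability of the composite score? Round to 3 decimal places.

0.777

Var(W+P+M) = 7.4² + 10.8² + 6.4² + 2·[7.4·10.8·0.19 + 7.4·6.4·0.54 + 10.8·6.4·0.10] = 212.36 + 95.3424 = 307.702.
Because errors are independent across components, Cov(Tᵢ,Tⱼ) = Cov(Xᵢ,Xⱼ); the off-diagonal part of the true-score variance is the same as above.
True-score variance = [7.4²·0.83 + 10.8²·0.65 + 6.4²·0.55] + 95.3424 = 143.795 + 95.3424 = 239.137.
Reliability = 239.137 / 307.702 = 0.777.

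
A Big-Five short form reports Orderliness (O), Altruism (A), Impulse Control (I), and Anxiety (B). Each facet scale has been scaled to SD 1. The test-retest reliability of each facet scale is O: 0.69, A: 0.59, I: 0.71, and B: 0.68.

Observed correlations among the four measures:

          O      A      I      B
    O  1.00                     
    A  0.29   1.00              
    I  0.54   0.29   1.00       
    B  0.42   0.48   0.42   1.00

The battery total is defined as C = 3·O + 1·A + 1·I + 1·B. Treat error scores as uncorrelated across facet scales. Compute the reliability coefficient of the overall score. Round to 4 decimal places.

0.8259

Var(C) = 3² + 1 + 1 + 1 + 2·[3·0.29 + 3·0.54 + 3·0.42 + 0.29 + 0.48 + 0.42] = 12 + 9.88 = 21.88.
Under uncorrelated errors the observed covariances equal the true-score covariances, so only the own-variance terms attenuate.
True-score variance = [3²·0.69 + 0.59 + 0.71 + 0.68] + 9.88 = 8.19 + 9.88 = 18.07.
Reliability = 18.07 / 21.88 = 0.8259.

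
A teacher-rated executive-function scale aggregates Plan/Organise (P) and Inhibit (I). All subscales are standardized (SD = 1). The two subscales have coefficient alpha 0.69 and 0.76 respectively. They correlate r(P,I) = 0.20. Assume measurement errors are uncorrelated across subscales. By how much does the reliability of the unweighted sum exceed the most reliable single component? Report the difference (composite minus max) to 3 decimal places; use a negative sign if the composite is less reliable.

0.011

Var(sum) = 2 + 0.4 = 2.4; true-score variance = 1.45 + 0.4 = 1.85; composite reliability = 0.7708.
Max component reliability = 0.7600.
Difference = 0.7708 − 0.7600 = 0.011.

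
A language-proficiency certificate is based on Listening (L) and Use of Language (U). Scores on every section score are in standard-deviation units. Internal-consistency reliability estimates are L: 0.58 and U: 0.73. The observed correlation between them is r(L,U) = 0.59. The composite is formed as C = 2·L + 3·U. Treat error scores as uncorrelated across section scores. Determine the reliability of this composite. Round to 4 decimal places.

0.7953

Var(C) = 2² + 3² + 2·[6·0.59] = 13 + 7.08 = 20.08.
With uncorrelated errors the cross-covariances are all true-score covariance, so they carry over unchanged; only the diagonal terms shrink to ρᵢσᵢ².
True-score variance = [2²·0.58 + 3²·0.73] + 7.08 = 8.89 + 7.08 = 15.97.
Reliability = 15.97 / 20.08 = 0.7953.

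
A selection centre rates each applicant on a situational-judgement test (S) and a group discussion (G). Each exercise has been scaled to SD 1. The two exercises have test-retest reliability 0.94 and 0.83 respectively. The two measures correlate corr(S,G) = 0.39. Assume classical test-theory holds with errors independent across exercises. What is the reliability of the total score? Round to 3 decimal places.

0.917

Var(S+G) = 2 + 2·[0.39] = 2 + 0.78 = 2.78.
With uncorrelated errors the cross-covariances are all true-score covariance, so they carry over unchanged; only the diagonal terms shrink to ρᵢσᵢ².
True-score variance = [0.94 + 0.83] + 0.78 = 1.77 + 0.78 = 2.55.
Reliability = 2.55 / 2.78 = 0.917.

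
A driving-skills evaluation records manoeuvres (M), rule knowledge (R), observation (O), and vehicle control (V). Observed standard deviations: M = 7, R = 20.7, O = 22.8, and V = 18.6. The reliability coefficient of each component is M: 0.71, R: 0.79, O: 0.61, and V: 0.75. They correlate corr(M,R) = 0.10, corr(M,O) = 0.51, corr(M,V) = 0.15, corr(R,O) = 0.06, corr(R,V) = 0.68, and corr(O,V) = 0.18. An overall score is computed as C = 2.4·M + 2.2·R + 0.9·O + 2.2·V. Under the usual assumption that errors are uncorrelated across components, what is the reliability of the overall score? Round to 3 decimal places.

0.864

Var(C) = 2.4²·7² + 2.2²·20.7² + 0.9²·22.8² + 2.2²·18.6² + 2·[5.28·7·20.7·0.10 + 2.16·7·22.8·0.51 + 5.28·7·18.6·0.15 + 1.98·20.7·22.8·0.06 + 4.84·20.7·18.6·0.68 + 1.98·22.8·18.6·0.18] = 4451.65 + 3659.66 = 8111.31.
Under uncorrelated errors the observed covariances equal the true-score covariances, so only the own-variance terms attenuate.
True-score variance = [2.4²·7²·0.71 + 2.2²·20.7²·0.79 + 0.9²·22.8²·0.61 + 2.2²·18.6²·0.75] + 3659.66 = 3351.45 + 3659.66 = 7011.11.
Reliability = 7011.11 / 8111.31 = 0.864.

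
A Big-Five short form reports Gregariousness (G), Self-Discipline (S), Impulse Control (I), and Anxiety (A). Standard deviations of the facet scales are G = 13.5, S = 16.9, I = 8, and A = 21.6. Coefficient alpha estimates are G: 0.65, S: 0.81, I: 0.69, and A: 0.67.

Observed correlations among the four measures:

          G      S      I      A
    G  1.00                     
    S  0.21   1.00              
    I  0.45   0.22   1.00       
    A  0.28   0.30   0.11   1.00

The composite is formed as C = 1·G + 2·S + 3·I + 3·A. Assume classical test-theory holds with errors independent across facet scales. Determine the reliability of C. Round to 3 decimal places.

0.797

Var(C) = 13.5² + 2²·16.9² + 3²·8² + 3²·21.6² + 2·[2·13.5·16.9·0.21 + 3·13.5·8·0.45 + 3·13.5·21.6·0.28 + 6·16.9·8·0.22 + 6·16.9·21.6·0.30 + 9·8·21.6·0.11] = 6099.73 + 2986.35 = 9086.08.
Under uncorrelated errors the observed covariances equal the true-score covariances, so only the own-variance terms attenuate.
True-score variance = [13.5²·0.65 + 2²·16.9²·0.81 + 3²·8²·0.69 + 3²·21.6²·0.67] + 2986.35 = 4254.64 + 2986.35 = 7240.99.
Reliability = 7240.99 / 9086.08 = 0.797.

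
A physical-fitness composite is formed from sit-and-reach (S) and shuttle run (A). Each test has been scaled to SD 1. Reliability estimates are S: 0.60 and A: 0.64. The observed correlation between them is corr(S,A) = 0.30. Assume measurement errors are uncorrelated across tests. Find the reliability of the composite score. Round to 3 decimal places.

Var(S+A) = 2 + 2·[0.30] = 2 + 0.6 = 2.6.
With uncorrelated errors the cross-covariances are all true-score covariance, so they carry over unchanged; only the diagonal terms shrink to ρᵢσᵢ².
True-score variance = [0.60 + 0.64] + 0.6 = 1.24 + 0.6 = 1.84.
Reliability = 1.84 / 2.6 = 0.708.

0.708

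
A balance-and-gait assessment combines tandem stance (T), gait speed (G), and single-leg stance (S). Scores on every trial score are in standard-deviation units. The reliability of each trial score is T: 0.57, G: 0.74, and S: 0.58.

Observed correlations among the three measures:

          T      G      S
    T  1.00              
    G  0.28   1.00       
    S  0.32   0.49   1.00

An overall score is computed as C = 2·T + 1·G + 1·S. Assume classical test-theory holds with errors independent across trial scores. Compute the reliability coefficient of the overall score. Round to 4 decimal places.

Var(C) = 2² + 1 + 1 + 2·[2·0.28 + 2·0.32 + 0.49] = 6 + 3.38 = 9.38.
With uncorrelated errors the cross-covariances are all true-score covariance, so they carry over unchanged; only the diagonal terms shrink to ρᵢσᵢ².
True-score variance = [2²·0.57 + 0.74 + 0.58] + 3.38 = 3.6 + 3.38 = 6.98.
Reliability = 6.98 / 9.38 = 0.7441.

0.7441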